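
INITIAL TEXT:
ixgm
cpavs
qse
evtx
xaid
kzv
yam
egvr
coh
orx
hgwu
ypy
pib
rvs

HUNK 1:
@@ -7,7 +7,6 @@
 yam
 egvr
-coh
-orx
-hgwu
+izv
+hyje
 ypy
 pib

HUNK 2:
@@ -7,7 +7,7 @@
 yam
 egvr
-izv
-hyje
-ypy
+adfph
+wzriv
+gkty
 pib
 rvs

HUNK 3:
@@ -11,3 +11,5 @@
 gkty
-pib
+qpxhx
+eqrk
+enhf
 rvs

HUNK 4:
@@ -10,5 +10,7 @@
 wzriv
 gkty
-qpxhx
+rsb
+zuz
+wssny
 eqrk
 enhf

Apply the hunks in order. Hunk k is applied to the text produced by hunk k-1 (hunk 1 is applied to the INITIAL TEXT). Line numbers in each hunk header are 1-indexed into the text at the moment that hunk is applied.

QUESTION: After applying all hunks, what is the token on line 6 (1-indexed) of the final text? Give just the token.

Answer: kzv

Derivation:
Hunk 1: at line 7 remove [coh,orx,hgwu] add [izv,hyje] -> 13 lines: ixgm cpavs qse evtx xaid kzv yam egvr izv hyje ypy pib rvs
Hunk 2: at line 7 remove [izv,hyje,ypy] add [adfph,wzriv,gkty] -> 13 lines: ixgm cpavs qse evtx xaid kzv yam egvr adfph wzriv gkty pib rvs
Hunk 3: at line 11 remove [pib] add [qpxhx,eqrk,enhf] -> 15 lines: ixgm cpavs qse evtx xaid kzv yam egvr adfph wzriv gkty qpxhx eqrk enhf rvs
Hunk 4: at line 10 remove [qpxhx] add [rsb,zuz,wssny] -> 17 lines: ixgm cpavs qse evtx xaid kzv yam egvr adfph wzriv gkty rsb zuz wssny eqrk enhf rvs
Final line 6: kzv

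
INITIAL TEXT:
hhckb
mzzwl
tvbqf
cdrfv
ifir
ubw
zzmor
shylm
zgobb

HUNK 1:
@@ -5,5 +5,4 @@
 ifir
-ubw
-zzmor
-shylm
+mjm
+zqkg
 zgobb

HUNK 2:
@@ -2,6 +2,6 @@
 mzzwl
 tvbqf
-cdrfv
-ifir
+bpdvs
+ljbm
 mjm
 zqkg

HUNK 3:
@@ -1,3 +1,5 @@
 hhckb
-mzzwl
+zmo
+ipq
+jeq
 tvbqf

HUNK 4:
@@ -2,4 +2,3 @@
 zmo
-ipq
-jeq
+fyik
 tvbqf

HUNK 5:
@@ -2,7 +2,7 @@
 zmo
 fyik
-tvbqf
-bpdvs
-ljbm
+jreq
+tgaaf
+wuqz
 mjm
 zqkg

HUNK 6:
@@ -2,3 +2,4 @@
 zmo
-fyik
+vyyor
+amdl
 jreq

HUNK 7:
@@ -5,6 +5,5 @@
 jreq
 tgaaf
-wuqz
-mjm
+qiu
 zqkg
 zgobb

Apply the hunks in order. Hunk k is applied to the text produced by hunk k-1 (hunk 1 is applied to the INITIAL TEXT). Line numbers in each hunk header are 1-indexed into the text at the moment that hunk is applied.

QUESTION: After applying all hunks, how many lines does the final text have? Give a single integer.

Hunk 1: at line 5 remove [ubw,zzmor,shylm] add [mjm,zqkg] -> 8 lines: hhckb mzzwl tvbqf cdrfv ifir mjm zqkg zgobb
Hunk 2: at line 2 remove [cdrfv,ifir] add [bpdvs,ljbm] -> 8 lines: hhckb mzzwl tvbqf bpdvs ljbm mjm zqkg zgobb
Hunk 3: at line 1 remove [mzzwl] add [zmo,ipq,jeq] -> 10 lines: hhckb zmo ipq jeq tvbqf bpdvs ljbm mjm zqkg zgobb
Hunk 4: at line 2 remove [ipq,jeq] add [fyik] -> 9 lines: hhckb zmo fyik tvbqf bpdvs ljbm mjm zqkg zgobb
Hunk 5: at line 2 remove [tvbqf,bpdvs,ljbm] add [jreq,tgaaf,wuqz] -> 9 lines: hhckb zmo fyik jreq tgaaf wuqz mjm zqkg zgobb
Hunk 6: at line 2 remove [fyik] add [vyyor,amdl] -> 10 lines: hhckb zmo vyyor amdl jreq tgaaf wuqz mjm zqkg zgobb
Hunk 7: at line 5 remove [wuqz,mjm] add [qiu] -> 9 lines: hhckb zmo vyyor amdl jreq tgaaf qiu zqkg zgobb
Final line count: 9

Answer: 9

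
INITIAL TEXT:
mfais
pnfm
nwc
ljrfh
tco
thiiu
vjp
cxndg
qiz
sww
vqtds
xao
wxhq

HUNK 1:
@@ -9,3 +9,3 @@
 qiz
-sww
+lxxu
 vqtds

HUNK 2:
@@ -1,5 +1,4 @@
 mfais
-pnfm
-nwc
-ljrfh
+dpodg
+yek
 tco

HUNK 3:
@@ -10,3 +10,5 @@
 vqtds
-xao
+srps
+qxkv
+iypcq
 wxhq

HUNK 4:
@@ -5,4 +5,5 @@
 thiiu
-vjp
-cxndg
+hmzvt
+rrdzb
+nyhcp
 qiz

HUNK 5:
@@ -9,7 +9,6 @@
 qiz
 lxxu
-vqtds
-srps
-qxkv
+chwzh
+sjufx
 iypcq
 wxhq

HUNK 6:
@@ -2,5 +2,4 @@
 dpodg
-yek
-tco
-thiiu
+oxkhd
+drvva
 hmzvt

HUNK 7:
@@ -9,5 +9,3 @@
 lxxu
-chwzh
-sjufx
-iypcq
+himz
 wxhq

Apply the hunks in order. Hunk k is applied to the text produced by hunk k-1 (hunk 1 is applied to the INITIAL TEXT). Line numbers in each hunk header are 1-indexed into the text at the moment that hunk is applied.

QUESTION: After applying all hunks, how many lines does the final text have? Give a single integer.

Hunk 1: at line 9 remove [sww] add [lxxu] -> 13 lines: mfais pnfm nwc ljrfh tco thiiu vjp cxndg qiz lxxu vqtds xao wxhq
Hunk 2: at line 1 remove [pnfm,nwc,ljrfh] add [dpodg,yek] -> 12 lines: mfais dpodg yek tco thiiu vjp cxndg qiz lxxu vqtds xao wxhq
Hunk 3: at line 10 remove [xao] add [srps,qxkv,iypcq] -> 14 lines: mfais dpodg yek tco thiiu vjp cxndg qiz lxxu vqtds srps qxkv iypcq wxhq
Hunk 4: at line 5 remove [vjp,cxndg] add [hmzvt,rrdzb,nyhcp] -> 15 lines: mfais dpodg yek tco thiiu hmzvt rrdzb nyhcp qiz lxxu vqtds srps qxkv iypcq wxhq
Hunk 5: at line 9 remove [vqtds,srps,qxkv] add [chwzh,sjufx] -> 14 lines: mfais dpodg yek tco thiiu hmzvt rrdzb nyhcp qiz lxxu chwzh sjufx iypcq wxhq
Hunk 6: at line 2 remove [yek,tco,thiiu] add [oxkhd,drvva] -> 13 lines: mfais dpodg oxkhd drvva hmzvt rrdzb nyhcp qiz lxxu chwzh sjufx iypcq wxhq
Hunk 7: at line 9 remove [chwzh,sjufx,iypcq] add [himz] -> 11 lines: mfais dpodg oxkhd drvva hmzvt rrdzb nyhcp qiz lxxu himz wxhq
Final line count: 11

Answer: 11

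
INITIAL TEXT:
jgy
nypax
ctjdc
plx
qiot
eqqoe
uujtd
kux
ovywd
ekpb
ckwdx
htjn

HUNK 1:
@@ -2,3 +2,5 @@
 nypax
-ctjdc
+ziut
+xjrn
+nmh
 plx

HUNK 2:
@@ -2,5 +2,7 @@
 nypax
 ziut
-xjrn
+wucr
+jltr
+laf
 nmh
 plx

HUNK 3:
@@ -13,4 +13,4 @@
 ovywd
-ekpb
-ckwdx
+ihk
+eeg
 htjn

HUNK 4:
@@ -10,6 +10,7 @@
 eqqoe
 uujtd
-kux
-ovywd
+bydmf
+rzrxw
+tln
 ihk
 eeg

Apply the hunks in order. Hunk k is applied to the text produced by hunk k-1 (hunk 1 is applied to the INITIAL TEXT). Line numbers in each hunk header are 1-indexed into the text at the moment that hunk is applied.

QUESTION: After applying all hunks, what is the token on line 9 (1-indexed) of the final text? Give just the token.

Hunk 1: at line 2 remove [ctjdc] add [ziut,xjrn,nmh] -> 14 lines: jgy nypax ziut xjrn nmh plx qiot eqqoe uujtd kux ovywd ekpb ckwdx htjn
Hunk 2: at line 2 remove [xjrn] add [wucr,jltr,laf] -> 16 lines: jgy nypax ziut wucr jltr laf nmh plx qiot eqqoe uujtd kux ovywd ekpb ckwdx htjn
Hunk 3: at line 13 remove [ekpb,ckwdx] add [ihk,eeg] -> 16 lines: jgy nypax ziut wucr jltr laf nmh plx qiot eqqoe uujtd kux ovywd ihk eeg htjn
Hunk 4: at line 10 remove [kux,ovywd] add [bydmf,rzrxw,tln] -> 17 lines: jgy nypax ziut wucr jltr laf nmh plx qiot eqqoe uujtd bydmf rzrxw tln ihk eeg htjn
Final line 9: qiot

Answer: qiot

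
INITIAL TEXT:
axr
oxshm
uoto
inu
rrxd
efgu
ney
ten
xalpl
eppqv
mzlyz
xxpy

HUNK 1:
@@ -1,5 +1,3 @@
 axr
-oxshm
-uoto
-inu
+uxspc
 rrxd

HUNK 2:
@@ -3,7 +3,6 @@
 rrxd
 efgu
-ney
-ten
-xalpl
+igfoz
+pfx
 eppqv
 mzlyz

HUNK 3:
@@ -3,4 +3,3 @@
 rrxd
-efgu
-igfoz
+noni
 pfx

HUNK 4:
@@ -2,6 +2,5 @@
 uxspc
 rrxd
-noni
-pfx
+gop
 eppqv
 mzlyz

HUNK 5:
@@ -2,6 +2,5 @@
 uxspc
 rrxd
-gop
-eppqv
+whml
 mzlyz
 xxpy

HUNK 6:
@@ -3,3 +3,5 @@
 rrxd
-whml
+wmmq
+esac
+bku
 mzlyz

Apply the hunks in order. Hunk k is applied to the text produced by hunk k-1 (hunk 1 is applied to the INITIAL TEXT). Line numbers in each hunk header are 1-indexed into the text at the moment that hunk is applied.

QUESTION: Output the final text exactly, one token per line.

Hunk 1: at line 1 remove [oxshm,uoto,inu] add [uxspc] -> 10 lines: axr uxspc rrxd efgu ney ten xalpl eppqv mzlyz xxpy
Hunk 2: at line 3 remove [ney,ten,xalpl] add [igfoz,pfx] -> 9 lines: axr uxspc rrxd efgu igfoz pfx eppqv mzlyz xxpy
Hunk 3: at line 3 remove [efgu,igfoz] add [noni] -> 8 lines: axr uxspc rrxd noni pfx eppqv mzlyz xxpy
Hunk 4: at line 2 remove [noni,pfx] add [gop] -> 7 lines: axr uxspc rrxd gop eppqv mzlyz xxpy
Hunk 5: at line 2 remove [gop,eppqv] add [whml] -> 6 lines: axr uxspc rrxd whml mzlyz xxpy
Hunk 6: at line 3 remove [whml] add [wmmq,esac,bku] -> 8 lines: axr uxspc rrxd wmmq esac bku mzlyz xxpy

Answer: axr
uxspc
rrxd
wmmq
esac
bku
mzlyz
xxpy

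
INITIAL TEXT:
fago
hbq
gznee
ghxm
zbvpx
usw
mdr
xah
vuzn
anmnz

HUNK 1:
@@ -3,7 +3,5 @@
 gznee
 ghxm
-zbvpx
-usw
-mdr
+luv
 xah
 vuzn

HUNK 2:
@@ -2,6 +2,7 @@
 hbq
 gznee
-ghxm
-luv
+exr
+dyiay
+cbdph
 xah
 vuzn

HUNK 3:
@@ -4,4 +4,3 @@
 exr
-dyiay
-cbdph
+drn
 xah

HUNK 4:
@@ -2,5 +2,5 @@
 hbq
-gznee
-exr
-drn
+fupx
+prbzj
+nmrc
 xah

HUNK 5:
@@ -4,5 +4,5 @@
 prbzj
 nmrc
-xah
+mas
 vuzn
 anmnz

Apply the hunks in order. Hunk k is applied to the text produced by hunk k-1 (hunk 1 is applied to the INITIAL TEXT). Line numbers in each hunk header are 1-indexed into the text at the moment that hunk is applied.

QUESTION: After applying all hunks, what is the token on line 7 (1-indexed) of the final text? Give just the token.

Hunk 1: at line 3 remove [zbvpx,usw,mdr] add [luv] -> 8 lines: fago hbq gznee ghxm luv xah vuzn anmnz
Hunk 2: at line 2 remove [ghxm,luv] add [exr,dyiay,cbdph] -> 9 lines: fago hbq gznee exr dyiay cbdph xah vuzn anmnz
Hunk 3: at line 4 remove [dyiay,cbdph] add [drn] -> 8 lines: fago hbq gznee exr drn xah vuzn anmnz
Hunk 4: at line 2 remove [gznee,exr,drn] add [fupx,prbzj,nmrc] -> 8 lines: fago hbq fupx prbzj nmrc xah vuzn anmnz
Hunk 5: at line 4 remove [xah] add [mas] -> 8 lines: fago hbq fupx prbzj nmrc mas vuzn anmnz
Final line 7: vuzn

Answer: vuzn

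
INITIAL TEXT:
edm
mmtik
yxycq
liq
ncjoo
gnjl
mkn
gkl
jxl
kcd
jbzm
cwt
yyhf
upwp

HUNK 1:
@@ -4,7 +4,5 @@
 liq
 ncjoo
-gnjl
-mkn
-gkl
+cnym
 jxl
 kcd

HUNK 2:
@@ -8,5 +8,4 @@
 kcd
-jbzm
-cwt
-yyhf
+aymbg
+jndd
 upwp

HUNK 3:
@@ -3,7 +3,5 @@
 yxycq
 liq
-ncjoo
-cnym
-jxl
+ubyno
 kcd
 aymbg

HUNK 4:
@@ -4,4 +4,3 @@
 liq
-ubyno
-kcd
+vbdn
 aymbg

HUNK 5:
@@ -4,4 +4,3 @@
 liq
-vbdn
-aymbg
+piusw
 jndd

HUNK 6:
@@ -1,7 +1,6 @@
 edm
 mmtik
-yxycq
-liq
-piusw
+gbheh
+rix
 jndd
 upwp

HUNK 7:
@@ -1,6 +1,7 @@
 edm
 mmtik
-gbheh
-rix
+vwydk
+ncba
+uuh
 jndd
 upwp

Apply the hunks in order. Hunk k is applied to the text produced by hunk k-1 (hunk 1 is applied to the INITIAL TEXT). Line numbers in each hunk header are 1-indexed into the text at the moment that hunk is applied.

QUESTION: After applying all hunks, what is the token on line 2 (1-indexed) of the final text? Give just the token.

Answer: mmtik

Derivation:
Hunk 1: at line 4 remove [gnjl,mkn,gkl] add [cnym] -> 12 lines: edm mmtik yxycq liq ncjoo cnym jxl kcd jbzm cwt yyhf upwp
Hunk 2: at line 8 remove [jbzm,cwt,yyhf] add [aymbg,jndd] -> 11 lines: edm mmtik yxycq liq ncjoo cnym jxl kcd aymbg jndd upwp
Hunk 3: at line 3 remove [ncjoo,cnym,jxl] add [ubyno] -> 9 lines: edm mmtik yxycq liq ubyno kcd aymbg jndd upwp
Hunk 4: at line 4 remove [ubyno,kcd] add [vbdn] -> 8 lines: edm mmtik yxycq liq vbdn aymbg jndd upwp
Hunk 5: at line 4 remove [vbdn,aymbg] add [piusw] -> 7 lines: edm mmtik yxycq liq piusw jndd upwp
Hunk 6: at line 1 remove [yxycq,liq,piusw] add [gbheh,rix] -> 6 lines: edm mmtik gbheh rix jndd upwp
Hunk 7: at line 1 remove [gbheh,rix] add [vwydk,ncba,uuh] -> 7 lines: edm mmtik vwydk ncba uuh jndd upwp
Final line 2: mmtik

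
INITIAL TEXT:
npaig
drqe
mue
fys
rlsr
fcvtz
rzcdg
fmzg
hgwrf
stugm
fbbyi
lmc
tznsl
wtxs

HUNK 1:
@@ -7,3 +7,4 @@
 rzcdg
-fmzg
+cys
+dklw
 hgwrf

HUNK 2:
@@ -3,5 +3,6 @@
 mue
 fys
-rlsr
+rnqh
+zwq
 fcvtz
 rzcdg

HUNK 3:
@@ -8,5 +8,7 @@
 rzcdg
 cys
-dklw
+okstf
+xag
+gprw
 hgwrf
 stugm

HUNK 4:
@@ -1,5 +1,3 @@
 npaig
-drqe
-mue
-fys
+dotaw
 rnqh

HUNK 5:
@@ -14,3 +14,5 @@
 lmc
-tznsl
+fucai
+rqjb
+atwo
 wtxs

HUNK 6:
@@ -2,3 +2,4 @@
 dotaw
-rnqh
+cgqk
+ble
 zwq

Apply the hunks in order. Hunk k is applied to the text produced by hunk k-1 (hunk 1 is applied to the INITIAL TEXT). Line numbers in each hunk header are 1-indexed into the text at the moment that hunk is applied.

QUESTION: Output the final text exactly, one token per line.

Answer: npaig
dotaw
cgqk
ble
zwq
fcvtz
rzcdg
cys
okstf
xag
gprw
hgwrf
stugm
fbbyi
lmc
fucai
rqjb
atwo
wtxs

Derivation:
Hunk 1: at line 7 remove [fmzg] add [cys,dklw] -> 15 lines: npaig drqe mue fys rlsr fcvtz rzcdg cys dklw hgwrf stugm fbbyi lmc tznsl wtxs
Hunk 2: at line 3 remove [rlsr] add [rnqh,zwq] -> 16 lines: npaig drqe mue fys rnqh zwq fcvtz rzcdg cys dklw hgwrf stugm fbbyi lmc tznsl wtxs
Hunk 3: at line 8 remove [dklw] add [okstf,xag,gprw] -> 18 lines: npaig drqe mue fys rnqh zwq fcvtz rzcdg cys okstf xag gprw hgwrf stugm fbbyi lmc tznsl wtxs
Hunk 4: at line 1 remove [drqe,mue,fys] add [dotaw] -> 16 lines: npaig dotaw rnqh zwq fcvtz rzcdg cys okstf xag gprw hgwrf stugm fbbyi lmc tznsl wtxs
Hunk 5: at line 14 remove [tznsl] add [fucai,rqjb,atwo] -> 18 lines: npaig dotaw rnqh zwq fcvtz rzcdg cys okstf xag gprw hgwrf stugm fbbyi lmc fucai rqjb atwo wtxs
Hunk 6: at line 2 remove [rnqh] add [cgqk,ble] -> 19 lines: npaig dotaw cgqk ble zwq fcvtz rzcdg cys okstf xag gprw hgwrf stugm fbbyi lmc fucai rqjb atwo wtxs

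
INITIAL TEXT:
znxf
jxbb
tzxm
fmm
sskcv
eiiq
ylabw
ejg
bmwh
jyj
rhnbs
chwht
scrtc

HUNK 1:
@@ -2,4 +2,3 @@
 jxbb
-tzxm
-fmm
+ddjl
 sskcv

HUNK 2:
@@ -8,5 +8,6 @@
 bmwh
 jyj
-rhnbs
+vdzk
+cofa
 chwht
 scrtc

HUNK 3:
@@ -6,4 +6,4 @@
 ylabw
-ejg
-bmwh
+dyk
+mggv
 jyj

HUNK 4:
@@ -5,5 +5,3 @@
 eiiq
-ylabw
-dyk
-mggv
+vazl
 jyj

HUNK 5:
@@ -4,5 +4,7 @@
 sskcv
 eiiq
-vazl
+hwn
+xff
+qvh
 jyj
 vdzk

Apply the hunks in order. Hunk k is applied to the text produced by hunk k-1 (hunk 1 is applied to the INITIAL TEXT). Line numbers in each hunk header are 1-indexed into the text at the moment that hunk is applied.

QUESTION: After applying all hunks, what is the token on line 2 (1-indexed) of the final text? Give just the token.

Answer: jxbb

Derivation:
Hunk 1: at line 2 remove [tzxm,fmm] add [ddjl] -> 12 lines: znxf jxbb ddjl sskcv eiiq ylabw ejg bmwh jyj rhnbs chwht scrtc
Hunk 2: at line 8 remove [rhnbs] add [vdzk,cofa] -> 13 lines: znxf jxbb ddjl sskcv eiiq ylabw ejg bmwh jyj vdzk cofa chwht scrtc
Hunk 3: at line 6 remove [ejg,bmwh] add [dyk,mggv] -> 13 lines: znxf jxbb ddjl sskcv eiiq ylabw dyk mggv jyj vdzk cofa chwht scrtc
Hunk 4: at line 5 remove [ylabw,dyk,mggv] add [vazl] -> 11 lines: znxf jxbb ddjl sskcv eiiq vazl jyj vdzk cofa chwht scrtc
Hunk 5: at line 4 remove [vazl] add [hwn,xff,qvh] -> 13 lines: znxf jxbb ddjl sskcv eiiq hwn xff qvh jyj vdzk cofa chwht scrtc
Final line 2: jxbb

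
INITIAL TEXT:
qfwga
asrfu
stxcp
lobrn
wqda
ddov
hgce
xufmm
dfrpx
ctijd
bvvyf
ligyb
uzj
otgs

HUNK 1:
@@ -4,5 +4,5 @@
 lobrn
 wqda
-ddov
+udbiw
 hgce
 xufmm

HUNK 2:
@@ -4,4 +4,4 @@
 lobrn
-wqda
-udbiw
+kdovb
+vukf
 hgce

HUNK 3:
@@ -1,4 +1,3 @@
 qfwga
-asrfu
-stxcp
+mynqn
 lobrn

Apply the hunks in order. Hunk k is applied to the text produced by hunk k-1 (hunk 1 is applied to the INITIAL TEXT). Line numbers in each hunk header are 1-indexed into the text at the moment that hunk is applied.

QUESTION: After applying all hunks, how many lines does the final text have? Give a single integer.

Answer: 13

Derivation:
Hunk 1: at line 4 remove [ddov] add [udbiw] -> 14 lines: qfwga asrfu stxcp lobrn wqda udbiw hgce xufmm dfrpx ctijd bvvyf ligyb uzj otgs
Hunk 2: at line 4 remove [wqda,udbiw] add [kdovb,vukf] -> 14 lines: qfwga asrfu stxcp lobrn kdovb vukf hgce xufmm dfrpx ctijd bvvyf ligyb uzj otgs
Hunk 3: at line 1 remove [asrfu,stxcp] add [mynqn] -> 13 lines: qfwga mynqn lobrn kdovb vukf hgce xufmm dfrpx ctijd bvvyf ligyb uzj otgs
Final line count: 13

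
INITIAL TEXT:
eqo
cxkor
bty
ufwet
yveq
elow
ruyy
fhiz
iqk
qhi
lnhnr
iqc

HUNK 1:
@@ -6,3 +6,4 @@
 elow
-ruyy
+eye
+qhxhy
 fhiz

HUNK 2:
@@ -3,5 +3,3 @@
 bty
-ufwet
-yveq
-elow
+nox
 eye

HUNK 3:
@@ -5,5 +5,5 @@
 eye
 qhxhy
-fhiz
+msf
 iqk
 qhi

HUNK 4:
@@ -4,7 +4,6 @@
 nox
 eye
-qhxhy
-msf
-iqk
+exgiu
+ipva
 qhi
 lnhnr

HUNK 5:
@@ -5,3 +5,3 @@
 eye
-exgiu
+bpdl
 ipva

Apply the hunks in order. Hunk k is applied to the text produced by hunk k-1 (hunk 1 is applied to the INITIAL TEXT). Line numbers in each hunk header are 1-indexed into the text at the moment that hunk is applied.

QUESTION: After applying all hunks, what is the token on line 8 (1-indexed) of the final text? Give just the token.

Hunk 1: at line 6 remove [ruyy] add [eye,qhxhy] -> 13 lines: eqo cxkor bty ufwet yveq elow eye qhxhy fhiz iqk qhi lnhnr iqc
Hunk 2: at line 3 remove [ufwet,yveq,elow] add [nox] -> 11 lines: eqo cxkor bty nox eye qhxhy fhiz iqk qhi lnhnr iqc
Hunk 3: at line 5 remove [fhiz] add [msf] -> 11 lines: eqo cxkor bty nox eye qhxhy msf iqk qhi lnhnr iqc
Hunk 4: at line 4 remove [qhxhy,msf,iqk] add [exgiu,ipva] -> 10 lines: eqo cxkor bty nox eye exgiu ipva qhi lnhnr iqc
Hunk 5: at line 5 remove [exgiu] add [bpdl] -> 10 lines: eqo cxkor bty nox eye bpdl ipva qhi lnhnr iqc
Final line 8: qhi

Answer: qhi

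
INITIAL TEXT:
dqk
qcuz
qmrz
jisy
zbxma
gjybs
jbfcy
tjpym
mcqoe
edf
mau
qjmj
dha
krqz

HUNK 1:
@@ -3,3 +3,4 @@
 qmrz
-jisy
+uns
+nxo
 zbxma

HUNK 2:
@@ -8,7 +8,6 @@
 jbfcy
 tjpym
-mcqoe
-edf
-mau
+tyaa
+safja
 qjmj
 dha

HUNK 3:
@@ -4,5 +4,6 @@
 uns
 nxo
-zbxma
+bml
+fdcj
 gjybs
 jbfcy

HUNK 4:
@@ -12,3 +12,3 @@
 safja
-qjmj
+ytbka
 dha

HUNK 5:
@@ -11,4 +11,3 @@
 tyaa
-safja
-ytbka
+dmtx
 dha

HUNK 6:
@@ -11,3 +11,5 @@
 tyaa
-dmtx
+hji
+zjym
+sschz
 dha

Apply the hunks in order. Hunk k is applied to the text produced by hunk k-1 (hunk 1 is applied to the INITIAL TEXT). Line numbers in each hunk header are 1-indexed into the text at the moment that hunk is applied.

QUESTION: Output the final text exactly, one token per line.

Hunk 1: at line 3 remove [jisy] add [uns,nxo] -> 15 lines: dqk qcuz qmrz uns nxo zbxma gjybs jbfcy tjpym mcqoe edf mau qjmj dha krqz
Hunk 2: at line 8 remove [mcqoe,edf,mau] add [tyaa,safja] -> 14 lines: dqk qcuz qmrz uns nxo zbxma gjybs jbfcy tjpym tyaa safja qjmj dha krqz
Hunk 3: at line 4 remove [zbxma] add [bml,fdcj] -> 15 lines: dqk qcuz qmrz uns nxo bml fdcj gjybs jbfcy tjpym tyaa safja qjmj dha krqz
Hunk 4: at line 12 remove [qjmj] add [ytbka] -> 15 lines: dqk qcuz qmrz uns nxo bml fdcj gjybs jbfcy tjpym tyaa safja ytbka dha krqz
Hunk 5: at line 11 remove [safja,ytbka] add [dmtx] -> 14 lines: dqk qcuz qmrz uns nxo bml fdcj gjybs jbfcy tjpym tyaa dmtx dha krqz
Hunk 6: at line 11 remove [dmtx] add [hji,zjym,sschz] -> 16 lines: dqk qcuz qmrz uns nxo bml fdcj gjybs jbfcy tjpym tyaa hji zjym sschz dha krqz

Answer: dqk
qcuz
qmrz
uns
nxo
bml
fdcj
gjybs
jbfcy
tjpym
tyaa
hji
zjym
sschz
dha
krqz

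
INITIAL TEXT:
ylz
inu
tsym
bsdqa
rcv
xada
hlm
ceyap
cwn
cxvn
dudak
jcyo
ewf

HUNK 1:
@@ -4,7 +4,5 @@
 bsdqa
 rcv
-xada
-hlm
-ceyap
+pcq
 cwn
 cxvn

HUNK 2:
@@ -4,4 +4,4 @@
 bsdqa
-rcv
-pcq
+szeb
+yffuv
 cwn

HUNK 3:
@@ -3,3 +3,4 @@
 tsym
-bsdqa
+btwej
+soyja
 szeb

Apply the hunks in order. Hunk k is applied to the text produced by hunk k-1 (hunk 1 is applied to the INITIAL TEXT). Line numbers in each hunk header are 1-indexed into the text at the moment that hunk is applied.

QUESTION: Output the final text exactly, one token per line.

Answer: ylz
inu
tsym
btwej
soyja
szeb
yffuv
cwn
cxvn
dudak
jcyo
ewf

Derivation:
Hunk 1: at line 4 remove [xada,hlm,ceyap] add [pcq] -> 11 lines: ylz inu tsym bsdqa rcv pcq cwn cxvn dudak jcyo ewf
Hunk 2: at line 4 remove [rcv,pcq] add [szeb,yffuv] -> 11 lines: ylz inu tsym bsdqa szeb yffuv cwn cxvn dudak jcyo ewf
Hunk 3: at line 3 remove [bsdqa] add [btwej,soyja] -> 12 lines: ylz inu tsym btwej soyja szeb yffuv cwn cxvn dudak jcyo ewf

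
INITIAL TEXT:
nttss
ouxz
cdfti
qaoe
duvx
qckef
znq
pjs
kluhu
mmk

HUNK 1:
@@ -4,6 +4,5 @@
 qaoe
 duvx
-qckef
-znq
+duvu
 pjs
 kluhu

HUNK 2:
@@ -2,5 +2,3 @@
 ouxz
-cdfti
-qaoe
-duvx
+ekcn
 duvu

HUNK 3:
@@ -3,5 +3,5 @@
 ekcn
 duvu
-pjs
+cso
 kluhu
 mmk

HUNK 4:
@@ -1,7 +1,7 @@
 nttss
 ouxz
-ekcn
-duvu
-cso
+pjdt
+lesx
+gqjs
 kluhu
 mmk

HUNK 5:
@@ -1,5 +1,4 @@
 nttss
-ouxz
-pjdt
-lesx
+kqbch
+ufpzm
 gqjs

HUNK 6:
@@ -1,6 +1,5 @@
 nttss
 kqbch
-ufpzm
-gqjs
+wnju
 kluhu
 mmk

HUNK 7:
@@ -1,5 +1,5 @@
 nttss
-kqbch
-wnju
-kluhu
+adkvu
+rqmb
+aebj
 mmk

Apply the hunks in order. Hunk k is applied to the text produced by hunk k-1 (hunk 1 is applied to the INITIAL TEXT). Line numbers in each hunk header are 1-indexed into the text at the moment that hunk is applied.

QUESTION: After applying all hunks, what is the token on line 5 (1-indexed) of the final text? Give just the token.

Answer: mmk

Derivation:
Hunk 1: at line 4 remove [qckef,znq] add [duvu] -> 9 lines: nttss ouxz cdfti qaoe duvx duvu pjs kluhu mmk
Hunk 2: at line 2 remove [cdfti,qaoe,duvx] add [ekcn] -> 7 lines: nttss ouxz ekcn duvu pjs kluhu mmk
Hunk 3: at line 3 remove [pjs] add [cso] -> 7 lines: nttss ouxz ekcn duvu cso kluhu mmk
Hunk 4: at line 1 remove [ekcn,duvu,cso] add [pjdt,lesx,gqjs] -> 7 lines: nttss ouxz pjdt lesx gqjs kluhu mmk
Hunk 5: at line 1 remove [ouxz,pjdt,lesx] add [kqbch,ufpzm] -> 6 lines: nttss kqbch ufpzm gqjs kluhu mmk
Hunk 6: at line 1 remove [ufpzm,gqjs] add [wnju] -> 5 lines: nttss kqbch wnju kluhu mmk
Hunk 7: at line 1 remove [kqbch,wnju,kluhu] add [adkvu,rqmb,aebj] -> 5 lines: nttss adkvu rqmb aebj mmk
Final line 5: mmk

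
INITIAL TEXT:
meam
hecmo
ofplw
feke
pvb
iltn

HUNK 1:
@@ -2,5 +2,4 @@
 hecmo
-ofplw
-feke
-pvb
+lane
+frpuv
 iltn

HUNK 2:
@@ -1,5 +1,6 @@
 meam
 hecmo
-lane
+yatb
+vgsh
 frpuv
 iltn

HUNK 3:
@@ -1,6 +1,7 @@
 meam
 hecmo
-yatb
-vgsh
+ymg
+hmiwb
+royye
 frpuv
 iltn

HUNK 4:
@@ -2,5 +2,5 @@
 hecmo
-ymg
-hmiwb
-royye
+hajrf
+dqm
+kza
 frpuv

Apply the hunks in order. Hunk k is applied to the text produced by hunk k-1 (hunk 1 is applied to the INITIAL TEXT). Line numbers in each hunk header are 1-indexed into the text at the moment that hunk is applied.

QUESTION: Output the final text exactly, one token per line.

Hunk 1: at line 2 remove [ofplw,feke,pvb] add [lane,frpuv] -> 5 lines: meam hecmo lane frpuv iltn
Hunk 2: at line 1 remove [lane] add [yatb,vgsh] -> 6 lines: meam hecmo yatb vgsh frpuv iltn
Hunk 3: at line 1 remove [yatb,vgsh] add [ymg,hmiwb,royye] -> 7 lines: meam hecmo ymg hmiwb royye frpuv iltn
Hunk 4: at line 2 remove [ymg,hmiwb,royye] add [hajrf,dqm,kza] -> 7 lines: meam hecmo hajrf dqm kza frpuv iltn

Answer: meam
hecmo
hajrf
dqm
kza
frpuv
iltn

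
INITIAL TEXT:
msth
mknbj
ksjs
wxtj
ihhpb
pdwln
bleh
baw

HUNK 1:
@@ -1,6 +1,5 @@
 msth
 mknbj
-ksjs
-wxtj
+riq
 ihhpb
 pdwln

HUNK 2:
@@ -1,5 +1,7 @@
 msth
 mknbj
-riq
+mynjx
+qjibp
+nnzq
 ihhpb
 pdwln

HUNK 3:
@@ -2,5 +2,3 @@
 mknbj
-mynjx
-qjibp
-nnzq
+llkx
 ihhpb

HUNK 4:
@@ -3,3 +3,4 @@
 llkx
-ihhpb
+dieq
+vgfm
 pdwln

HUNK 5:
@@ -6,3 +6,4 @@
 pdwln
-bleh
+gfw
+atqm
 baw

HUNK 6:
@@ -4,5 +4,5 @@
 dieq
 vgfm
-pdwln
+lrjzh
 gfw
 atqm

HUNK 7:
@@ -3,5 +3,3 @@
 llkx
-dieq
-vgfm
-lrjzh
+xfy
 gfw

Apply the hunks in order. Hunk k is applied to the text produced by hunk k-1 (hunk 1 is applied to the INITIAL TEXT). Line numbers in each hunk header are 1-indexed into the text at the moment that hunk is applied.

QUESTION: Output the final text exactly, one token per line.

Hunk 1: at line 1 remove [ksjs,wxtj] add [riq] -> 7 lines: msth mknbj riq ihhpb pdwln bleh baw
Hunk 2: at line 1 remove [riq] add [mynjx,qjibp,nnzq] -> 9 lines: msth mknbj mynjx qjibp nnzq ihhpb pdwln bleh baw
Hunk 3: at line 2 remove [mynjx,qjibp,nnzq] add [llkx] -> 7 lines: msth mknbj llkx ihhpb pdwln bleh baw
Hunk 4: at line 3 remove [ihhpb] add [dieq,vgfm] -> 8 lines: msth mknbj llkx dieq vgfm pdwln bleh baw
Hunk 5: at line 6 remove [bleh] add [gfw,atqm] -> 9 lines: msth mknbj llkx dieq vgfm pdwln gfw atqm baw
Hunk 6: at line 4 remove [pdwln] add [lrjzh] -> 9 lines: msth mknbj llkx dieq vgfm lrjzh gfw atqm baw
Hunk 7: at line 3 remove [dieq,vgfm,lrjzh] add [xfy] -> 7 lines: msth mknbj llkx xfy gfw atqm baw

Answer: msth
mknbj
llkx
xfy
gfw
atqm
baw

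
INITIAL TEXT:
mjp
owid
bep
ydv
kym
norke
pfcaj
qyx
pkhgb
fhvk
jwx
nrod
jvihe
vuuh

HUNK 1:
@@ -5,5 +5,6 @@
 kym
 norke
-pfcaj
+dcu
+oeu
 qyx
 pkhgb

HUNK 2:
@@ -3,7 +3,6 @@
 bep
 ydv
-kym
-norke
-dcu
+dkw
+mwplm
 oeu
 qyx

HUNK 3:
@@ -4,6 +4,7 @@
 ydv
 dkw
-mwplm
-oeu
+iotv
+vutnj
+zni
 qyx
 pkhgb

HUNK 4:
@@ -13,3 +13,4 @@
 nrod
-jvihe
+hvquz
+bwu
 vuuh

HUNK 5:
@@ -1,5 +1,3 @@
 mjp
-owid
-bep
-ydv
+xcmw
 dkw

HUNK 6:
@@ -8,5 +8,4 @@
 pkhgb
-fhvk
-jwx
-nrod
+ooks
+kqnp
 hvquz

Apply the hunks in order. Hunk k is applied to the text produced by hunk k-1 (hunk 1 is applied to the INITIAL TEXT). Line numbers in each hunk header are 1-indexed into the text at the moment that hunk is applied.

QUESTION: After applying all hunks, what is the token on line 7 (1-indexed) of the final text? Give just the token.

Answer: qyx

Derivation:
Hunk 1: at line 5 remove [pfcaj] add [dcu,oeu] -> 15 lines: mjp owid bep ydv kym norke dcu oeu qyx pkhgb fhvk jwx nrod jvihe vuuh
Hunk 2: at line 3 remove [kym,norke,dcu] add [dkw,mwplm] -> 14 lines: mjp owid bep ydv dkw mwplm oeu qyx pkhgb fhvk jwx nrod jvihe vuuh
Hunk 3: at line 4 remove [mwplm,oeu] add [iotv,vutnj,zni] -> 15 lines: mjp owid bep ydv dkw iotv vutnj zni qyx pkhgb fhvk jwx nrod jvihe vuuh
Hunk 4: at line 13 remove [jvihe] add [hvquz,bwu] -> 16 lines: mjp owid bep ydv dkw iotv vutnj zni qyx pkhgb fhvk jwx nrod hvquz bwu vuuh
Hunk 5: at line 1 remove [owid,bep,ydv] add [xcmw] -> 14 lines: mjp xcmw dkw iotv vutnj zni qyx pkhgb fhvk jwx nrod hvquz bwu vuuh
Hunk 6: at line 8 remove [fhvk,jwx,nrod] add [ooks,kqnp] -> 13 lines: mjp xcmw dkw iotv vutnj zni qyx pkhgb ooks kqnp hvquz bwu vuuh
Final line 7: qyx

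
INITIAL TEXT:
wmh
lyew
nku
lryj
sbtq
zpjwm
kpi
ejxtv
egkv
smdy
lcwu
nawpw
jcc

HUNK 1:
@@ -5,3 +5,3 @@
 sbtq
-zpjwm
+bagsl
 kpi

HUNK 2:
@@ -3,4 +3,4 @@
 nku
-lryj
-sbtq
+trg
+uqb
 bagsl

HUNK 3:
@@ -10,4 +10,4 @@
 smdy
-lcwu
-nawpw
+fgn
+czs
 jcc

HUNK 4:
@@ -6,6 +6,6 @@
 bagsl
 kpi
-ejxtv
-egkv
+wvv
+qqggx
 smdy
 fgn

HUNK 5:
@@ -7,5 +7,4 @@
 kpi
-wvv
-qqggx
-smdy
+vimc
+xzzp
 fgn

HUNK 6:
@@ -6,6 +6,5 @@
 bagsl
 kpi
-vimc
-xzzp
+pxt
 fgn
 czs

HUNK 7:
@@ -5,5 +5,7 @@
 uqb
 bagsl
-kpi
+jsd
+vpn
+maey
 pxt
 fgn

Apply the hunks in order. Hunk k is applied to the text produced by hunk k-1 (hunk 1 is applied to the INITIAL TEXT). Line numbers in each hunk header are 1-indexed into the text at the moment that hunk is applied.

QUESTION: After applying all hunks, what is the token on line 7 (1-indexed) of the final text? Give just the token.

Hunk 1: at line 5 remove [zpjwm] add [bagsl] -> 13 lines: wmh lyew nku lryj sbtq bagsl kpi ejxtv egkv smdy lcwu nawpw jcc
Hunk 2: at line 3 remove [lryj,sbtq] add [trg,uqb] -> 13 lines: wmh lyew nku trg uqb bagsl kpi ejxtv egkv smdy lcwu nawpw jcc
Hunk 3: at line 10 remove [lcwu,nawpw] add [fgn,czs] -> 13 lines: wmh lyew nku trg uqb bagsl kpi ejxtv egkv smdy fgn czs jcc
Hunk 4: at line 6 remove [ejxtv,egkv] add [wvv,qqggx] -> 13 lines: wmh lyew nku trg uqb bagsl kpi wvv qqggx smdy fgn czs jcc
Hunk 5: at line 7 remove [wvv,qqggx,smdy] add [vimc,xzzp] -> 12 lines: wmh lyew nku trg uqb bagsl kpi vimc xzzp fgn czs jcc
Hunk 6: at line 6 remove [vimc,xzzp] add [pxt] -> 11 lines: wmh lyew nku trg uqb bagsl kpi pxt fgn czs jcc
Hunk 7: at line 5 remove [kpi] add [jsd,vpn,maey] -> 13 lines: wmh lyew nku trg uqb bagsl jsd vpn maey pxt fgn czs jcc
Final line 7: jsd

Answer: jsd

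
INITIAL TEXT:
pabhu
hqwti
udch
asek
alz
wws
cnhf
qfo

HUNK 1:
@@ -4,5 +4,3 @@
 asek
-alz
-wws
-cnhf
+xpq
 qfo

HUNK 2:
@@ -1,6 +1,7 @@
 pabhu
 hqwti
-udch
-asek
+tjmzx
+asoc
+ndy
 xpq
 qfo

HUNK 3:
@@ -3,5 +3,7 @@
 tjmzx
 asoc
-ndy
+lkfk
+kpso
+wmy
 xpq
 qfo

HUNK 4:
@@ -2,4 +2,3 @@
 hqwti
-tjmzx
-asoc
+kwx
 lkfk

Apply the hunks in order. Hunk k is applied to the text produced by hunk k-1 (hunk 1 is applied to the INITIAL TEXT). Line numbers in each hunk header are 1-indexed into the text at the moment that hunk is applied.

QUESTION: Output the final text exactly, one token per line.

Answer: pabhu
hqwti
kwx
lkfk
kpso
wmy
xpq
qfo

Derivation:
Hunk 1: at line 4 remove [alz,wws,cnhf] add [xpq] -> 6 lines: pabhu hqwti udch asek xpq qfo
Hunk 2: at line 1 remove [udch,asek] add [tjmzx,asoc,ndy] -> 7 lines: pabhu hqwti tjmzx asoc ndy xpq qfo
Hunk 3: at line 3 remove [ndy] add [lkfk,kpso,wmy] -> 9 lines: pabhu hqwti tjmzx asoc lkfk kpso wmy xpq qfo
Hunk 4: at line 2 remove [tjmzx,asoc] add [kwx] -> 8 lines: pabhu hqwti kwx lkfk kpso wmy xpq qfo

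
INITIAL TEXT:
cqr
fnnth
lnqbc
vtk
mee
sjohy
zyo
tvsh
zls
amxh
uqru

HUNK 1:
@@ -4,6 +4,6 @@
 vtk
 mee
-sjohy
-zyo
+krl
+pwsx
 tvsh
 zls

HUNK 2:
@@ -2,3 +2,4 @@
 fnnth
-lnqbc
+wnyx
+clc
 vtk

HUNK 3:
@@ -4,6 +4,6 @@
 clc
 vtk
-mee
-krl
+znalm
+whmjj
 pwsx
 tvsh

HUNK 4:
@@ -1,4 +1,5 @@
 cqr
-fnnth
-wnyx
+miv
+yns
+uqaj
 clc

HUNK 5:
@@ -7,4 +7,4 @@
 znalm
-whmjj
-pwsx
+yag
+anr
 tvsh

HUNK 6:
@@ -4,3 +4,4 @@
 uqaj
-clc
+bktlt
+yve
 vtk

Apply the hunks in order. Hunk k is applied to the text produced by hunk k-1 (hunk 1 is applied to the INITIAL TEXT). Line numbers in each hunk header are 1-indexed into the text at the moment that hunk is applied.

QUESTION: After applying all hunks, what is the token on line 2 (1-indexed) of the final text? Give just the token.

Answer: miv

Derivation:
Hunk 1: at line 4 remove [sjohy,zyo] add [krl,pwsx] -> 11 lines: cqr fnnth lnqbc vtk mee krl pwsx tvsh zls amxh uqru
Hunk 2: at line 2 remove [lnqbc] add [wnyx,clc] -> 12 lines: cqr fnnth wnyx clc vtk mee krl pwsx tvsh zls amxh uqru
Hunk 3: at line 4 remove [mee,krl] add [znalm,whmjj] -> 12 lines: cqr fnnth wnyx clc vtk znalm whmjj pwsx tvsh zls amxh uqru
Hunk 4: at line 1 remove [fnnth,wnyx] add [miv,yns,uqaj] -> 13 lines: cqr miv yns uqaj clc vtk znalm whmjj pwsx tvsh zls amxh uqru
Hunk 5: at line 7 remove [whmjj,pwsx] add [yag,anr] -> 13 lines: cqr miv yns uqaj clc vtk znalm yag anr tvsh zls amxh uqru
Hunk 6: at line 4 remove [clc] add [bktlt,yve] -> 14 lines: cqr miv yns uqaj bktlt yve vtk znalm yag anr tvsh zls amxh uqru
Final line 2: miv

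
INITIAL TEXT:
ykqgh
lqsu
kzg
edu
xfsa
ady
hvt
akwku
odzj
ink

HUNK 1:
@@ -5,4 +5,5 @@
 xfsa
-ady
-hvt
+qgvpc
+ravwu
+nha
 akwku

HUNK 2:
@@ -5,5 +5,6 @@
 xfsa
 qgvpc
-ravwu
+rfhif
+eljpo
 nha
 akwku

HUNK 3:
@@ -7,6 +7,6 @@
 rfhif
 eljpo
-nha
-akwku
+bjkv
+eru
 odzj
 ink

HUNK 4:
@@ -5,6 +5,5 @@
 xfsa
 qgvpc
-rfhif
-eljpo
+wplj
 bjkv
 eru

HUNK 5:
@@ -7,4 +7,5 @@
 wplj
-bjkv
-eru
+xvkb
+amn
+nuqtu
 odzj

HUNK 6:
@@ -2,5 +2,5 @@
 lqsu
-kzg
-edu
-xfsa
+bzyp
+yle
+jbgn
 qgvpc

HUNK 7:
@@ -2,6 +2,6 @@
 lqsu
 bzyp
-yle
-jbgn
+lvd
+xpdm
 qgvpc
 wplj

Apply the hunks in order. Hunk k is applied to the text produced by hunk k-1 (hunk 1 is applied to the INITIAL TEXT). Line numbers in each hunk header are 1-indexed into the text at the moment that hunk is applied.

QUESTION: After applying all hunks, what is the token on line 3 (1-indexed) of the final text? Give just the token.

Hunk 1: at line 5 remove [ady,hvt] add [qgvpc,ravwu,nha] -> 11 lines: ykqgh lqsu kzg edu xfsa qgvpc ravwu nha akwku odzj ink
Hunk 2: at line 5 remove [ravwu] add [rfhif,eljpo] -> 12 lines: ykqgh lqsu kzg edu xfsa qgvpc rfhif eljpo nha akwku odzj ink
Hunk 3: at line 7 remove [nha,akwku] add [bjkv,eru] -> 12 lines: ykqgh lqsu kzg edu xfsa qgvpc rfhif eljpo bjkv eru odzj ink
Hunk 4: at line 5 remove [rfhif,eljpo] add [wplj] -> 11 lines: ykqgh lqsu kzg edu xfsa qgvpc wplj bjkv eru odzj ink
Hunk 5: at line 7 remove [bjkv,eru] add [xvkb,amn,nuqtu] -> 12 lines: ykqgh lqsu kzg edu xfsa qgvpc wplj xvkb amn nuqtu odzj ink
Hunk 6: at line 2 remove [kzg,edu,xfsa] add [bzyp,yle,jbgn] -> 12 lines: ykqgh lqsu bzyp yle jbgn qgvpc wplj xvkb amn nuqtu odzj ink
Hunk 7: at line 2 remove [yle,jbgn] add [lvd,xpdm] -> 12 lines: ykqgh lqsu bzyp lvd xpdm qgvpc wplj xvkb amn nuqtu odzj ink
Final line 3: bzyp

Answer: bzyp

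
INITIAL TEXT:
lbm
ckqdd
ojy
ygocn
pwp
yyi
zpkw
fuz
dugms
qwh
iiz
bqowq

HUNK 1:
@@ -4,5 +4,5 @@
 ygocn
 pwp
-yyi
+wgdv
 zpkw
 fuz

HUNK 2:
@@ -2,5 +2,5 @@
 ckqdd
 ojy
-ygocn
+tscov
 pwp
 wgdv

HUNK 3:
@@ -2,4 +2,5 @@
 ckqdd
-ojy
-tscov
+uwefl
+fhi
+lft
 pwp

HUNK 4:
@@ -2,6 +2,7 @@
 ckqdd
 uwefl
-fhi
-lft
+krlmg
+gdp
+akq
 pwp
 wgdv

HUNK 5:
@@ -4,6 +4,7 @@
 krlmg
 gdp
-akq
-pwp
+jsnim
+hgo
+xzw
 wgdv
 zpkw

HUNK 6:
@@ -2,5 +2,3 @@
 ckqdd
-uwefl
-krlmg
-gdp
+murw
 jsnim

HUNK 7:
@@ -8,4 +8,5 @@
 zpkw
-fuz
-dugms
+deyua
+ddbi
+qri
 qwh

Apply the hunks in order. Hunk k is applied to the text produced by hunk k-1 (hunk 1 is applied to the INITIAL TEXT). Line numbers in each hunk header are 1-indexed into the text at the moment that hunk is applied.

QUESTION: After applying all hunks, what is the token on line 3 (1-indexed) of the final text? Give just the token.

Answer: murw

Derivation:
Hunk 1: at line 4 remove [yyi] add [wgdv] -> 12 lines: lbm ckqdd ojy ygocn pwp wgdv zpkw fuz dugms qwh iiz bqowq
Hunk 2: at line 2 remove [ygocn] add [tscov] -> 12 lines: lbm ckqdd ojy tscov pwp wgdv zpkw fuz dugms qwh iiz bqowq
Hunk 3: at line 2 remove [ojy,tscov] add [uwefl,fhi,lft] -> 13 lines: lbm ckqdd uwefl fhi lft pwp wgdv zpkw fuz dugms qwh iiz bqowq
Hunk 4: at line 2 remove [fhi,lft] add [krlmg,gdp,akq] -> 14 lines: lbm ckqdd uwefl krlmg gdp akq pwp wgdv zpkw fuz dugms qwh iiz bqowq
Hunk 5: at line 4 remove [akq,pwp] add [jsnim,hgo,xzw] -> 15 lines: lbm ckqdd uwefl krlmg gdp jsnim hgo xzw wgdv zpkw fuz dugms qwh iiz bqowq
Hunk 6: at line 2 remove [uwefl,krlmg,gdp] add [murw] -> 13 lines: lbm ckqdd murw jsnim hgo xzw wgdv zpkw fuz dugms qwh iiz bqowq
Hunk 7: at line 8 remove [fuz,dugms] add [deyua,ddbi,qri] -> 14 lines: lbm ckqdd murw jsnim hgo xzw wgdv zpkw deyua ddbi qri qwh iiz bqowq
Final line 3: murw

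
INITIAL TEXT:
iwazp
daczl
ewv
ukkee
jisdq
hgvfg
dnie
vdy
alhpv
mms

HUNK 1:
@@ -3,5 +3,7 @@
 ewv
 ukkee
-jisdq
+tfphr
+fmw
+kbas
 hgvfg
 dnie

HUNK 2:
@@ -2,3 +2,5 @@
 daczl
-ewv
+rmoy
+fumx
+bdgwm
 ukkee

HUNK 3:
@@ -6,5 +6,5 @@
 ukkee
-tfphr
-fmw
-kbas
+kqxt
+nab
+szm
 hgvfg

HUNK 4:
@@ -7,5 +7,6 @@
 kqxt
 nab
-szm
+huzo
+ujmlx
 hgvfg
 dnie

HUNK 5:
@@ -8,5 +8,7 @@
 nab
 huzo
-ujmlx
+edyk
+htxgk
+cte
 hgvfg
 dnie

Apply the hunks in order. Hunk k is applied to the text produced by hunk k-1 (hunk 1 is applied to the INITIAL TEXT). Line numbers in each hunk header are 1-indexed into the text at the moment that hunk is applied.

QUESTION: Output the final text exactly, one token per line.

Answer: iwazp
daczl
rmoy
fumx
bdgwm
ukkee
kqxt
nab
huzo
edyk
htxgk
cte
hgvfg
dnie
vdy
alhpv
mms

Derivation:
Hunk 1: at line 3 remove [jisdq] add [tfphr,fmw,kbas] -> 12 lines: iwazp daczl ewv ukkee tfphr fmw kbas hgvfg dnie vdy alhpv mms
Hunk 2: at line 2 remove [ewv] add [rmoy,fumx,bdgwm] -> 14 lines: iwazp daczl rmoy fumx bdgwm ukkee tfphr fmw kbas hgvfg dnie vdy alhpv mms
Hunk 3: at line 6 remove [tfphr,fmw,kbas] add [kqxt,nab,szm] -> 14 lines: iwazp daczl rmoy fumx bdgwm ukkee kqxt nab szm hgvfg dnie vdy alhpv mms
Hunk 4: at line 7 remove [szm] add [huzo,ujmlx] -> 15 lines: iwazp daczl rmoy fumx bdgwm ukkee kqxt nab huzo ujmlx hgvfg dnie vdy alhpv mms
Hunk 5: at line 8 remove [ujmlx] add [edyk,htxgk,cte] -> 17 lines: iwazp daczl rmoy fumx bdgwm ukkee kqxt nab huzo edyk htxgk cte hgvfg dnie vdy alhpv mms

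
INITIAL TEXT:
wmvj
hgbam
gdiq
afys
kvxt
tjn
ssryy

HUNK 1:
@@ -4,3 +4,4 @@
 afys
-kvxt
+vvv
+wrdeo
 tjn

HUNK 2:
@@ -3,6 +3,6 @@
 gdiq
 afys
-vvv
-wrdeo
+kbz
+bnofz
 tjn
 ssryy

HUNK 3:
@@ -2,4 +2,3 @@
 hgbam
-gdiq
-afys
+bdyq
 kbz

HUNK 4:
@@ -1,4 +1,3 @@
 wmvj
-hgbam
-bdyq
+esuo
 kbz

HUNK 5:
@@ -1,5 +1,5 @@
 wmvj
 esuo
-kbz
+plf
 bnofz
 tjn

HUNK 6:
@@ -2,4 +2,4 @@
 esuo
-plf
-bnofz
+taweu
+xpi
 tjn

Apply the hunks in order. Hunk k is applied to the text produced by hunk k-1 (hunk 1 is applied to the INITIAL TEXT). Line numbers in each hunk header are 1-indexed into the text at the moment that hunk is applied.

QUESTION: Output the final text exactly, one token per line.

Hunk 1: at line 4 remove [kvxt] add [vvv,wrdeo] -> 8 lines: wmvj hgbam gdiq afys vvv wrdeo tjn ssryy
Hunk 2: at line 3 remove [vvv,wrdeo] add [kbz,bnofz] -> 8 lines: wmvj hgbam gdiq afys kbz bnofz tjn ssryy
Hunk 3: at line 2 remove [gdiq,afys] add [bdyq] -> 7 lines: wmvj hgbam bdyq kbz bnofz tjn ssryy
Hunk 4: at line 1 remove [hgbam,bdyq] add [esuo] -> 6 lines: wmvj esuo kbz bnofz tjn ssryy
Hunk 5: at line 1 remove [kbz] add [plf] -> 6 lines: wmvj esuo plf bnofz tjn ssryy
Hunk 6: at line 2 remove [plf,bnofz] add [taweu,xpi] -> 6 lines: wmvj esuo taweu xpi tjn ssryy

Answer: wmvj
esuo
taweu
xpi
tjn
ssryy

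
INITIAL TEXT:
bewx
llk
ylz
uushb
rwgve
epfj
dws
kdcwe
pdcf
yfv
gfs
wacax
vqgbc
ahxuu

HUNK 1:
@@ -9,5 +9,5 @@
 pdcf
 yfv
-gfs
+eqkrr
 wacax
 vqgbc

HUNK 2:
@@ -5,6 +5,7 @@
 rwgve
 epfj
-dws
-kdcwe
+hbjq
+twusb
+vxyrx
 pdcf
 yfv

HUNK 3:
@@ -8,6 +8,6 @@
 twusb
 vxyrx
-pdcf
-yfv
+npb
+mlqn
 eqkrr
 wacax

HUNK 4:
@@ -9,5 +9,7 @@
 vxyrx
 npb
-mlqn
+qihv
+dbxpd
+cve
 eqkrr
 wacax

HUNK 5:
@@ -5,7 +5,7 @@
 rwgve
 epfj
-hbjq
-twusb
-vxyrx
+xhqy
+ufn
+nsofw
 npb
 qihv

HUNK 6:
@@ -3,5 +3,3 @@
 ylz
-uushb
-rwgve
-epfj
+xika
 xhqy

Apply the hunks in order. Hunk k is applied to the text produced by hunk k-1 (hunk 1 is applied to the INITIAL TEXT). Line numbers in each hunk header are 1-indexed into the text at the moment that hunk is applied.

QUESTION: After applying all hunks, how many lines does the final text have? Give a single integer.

Hunk 1: at line 9 remove [gfs] add [eqkrr] -> 14 lines: bewx llk ylz uushb rwgve epfj dws kdcwe pdcf yfv eqkrr wacax vqgbc ahxuu
Hunk 2: at line 5 remove [dws,kdcwe] add [hbjq,twusb,vxyrx] -> 15 lines: bewx llk ylz uushb rwgve epfj hbjq twusb vxyrx pdcf yfv eqkrr wacax vqgbc ahxuu
Hunk 3: at line 8 remove [pdcf,yfv] add [npb,mlqn] -> 15 lines: bewx llk ylz uushb rwgve epfj hbjq twusb vxyrx npb mlqn eqkrr wacax vqgbc ahxuu
Hunk 4: at line 9 remove [mlqn] add [qihv,dbxpd,cve] -> 17 lines: bewx llk ylz uushb rwgve epfj hbjq twusb vxyrx npb qihv dbxpd cve eqkrr wacax vqgbc ahxuu
Hunk 5: at line 5 remove [hbjq,twusb,vxyrx] add [xhqy,ufn,nsofw] -> 17 lines: bewx llk ylz uushb rwgve epfj xhqy ufn nsofw npb qihv dbxpd cve eqkrr wacax vqgbc ahxuu
Hunk 6: at line 3 remove [uushb,rwgve,epfj] add [xika] -> 15 lines: bewx llk ylz xika xhqy ufn nsofw npb qihv dbxpd cve eqkrr wacax vqgbc ahxuu
Final line count: 15

Answer: 15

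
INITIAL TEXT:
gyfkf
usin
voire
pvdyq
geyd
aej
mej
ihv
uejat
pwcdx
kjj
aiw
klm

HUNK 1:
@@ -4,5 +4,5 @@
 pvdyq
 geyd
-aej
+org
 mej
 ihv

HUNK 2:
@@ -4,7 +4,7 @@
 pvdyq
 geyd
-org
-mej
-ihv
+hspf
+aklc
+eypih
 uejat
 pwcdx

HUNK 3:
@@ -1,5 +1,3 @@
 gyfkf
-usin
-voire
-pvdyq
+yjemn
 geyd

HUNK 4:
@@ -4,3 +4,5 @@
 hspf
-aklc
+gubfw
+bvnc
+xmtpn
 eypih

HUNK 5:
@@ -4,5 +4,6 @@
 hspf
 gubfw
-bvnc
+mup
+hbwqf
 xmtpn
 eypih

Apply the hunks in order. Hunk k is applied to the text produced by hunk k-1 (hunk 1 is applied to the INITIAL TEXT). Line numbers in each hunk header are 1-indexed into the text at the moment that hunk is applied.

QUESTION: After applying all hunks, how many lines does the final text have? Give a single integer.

Hunk 1: at line 4 remove [aej] add [org] -> 13 lines: gyfkf usin voire pvdyq geyd org mej ihv uejat pwcdx kjj aiw klm
Hunk 2: at line 4 remove [org,mej,ihv] add [hspf,aklc,eypih] -> 13 lines: gyfkf usin voire pvdyq geyd hspf aklc eypih uejat pwcdx kjj aiw klm
Hunk 3: at line 1 remove [usin,voire,pvdyq] add [yjemn] -> 11 lines: gyfkf yjemn geyd hspf aklc eypih uejat pwcdx kjj aiw klm
Hunk 4: at line 4 remove [aklc] add [gubfw,bvnc,xmtpn] -> 13 lines: gyfkf yjemn geyd hspf gubfw bvnc xmtpn eypih uejat pwcdx kjj aiw klm
Hunk 5: at line 4 remove [bvnc] add [mup,hbwqf] -> 14 lines: gyfkf yjemn geyd hspf gubfw mup hbwqf xmtpn eypih uejat pwcdx kjj aiw klm
Final line count: 14

Answer: 14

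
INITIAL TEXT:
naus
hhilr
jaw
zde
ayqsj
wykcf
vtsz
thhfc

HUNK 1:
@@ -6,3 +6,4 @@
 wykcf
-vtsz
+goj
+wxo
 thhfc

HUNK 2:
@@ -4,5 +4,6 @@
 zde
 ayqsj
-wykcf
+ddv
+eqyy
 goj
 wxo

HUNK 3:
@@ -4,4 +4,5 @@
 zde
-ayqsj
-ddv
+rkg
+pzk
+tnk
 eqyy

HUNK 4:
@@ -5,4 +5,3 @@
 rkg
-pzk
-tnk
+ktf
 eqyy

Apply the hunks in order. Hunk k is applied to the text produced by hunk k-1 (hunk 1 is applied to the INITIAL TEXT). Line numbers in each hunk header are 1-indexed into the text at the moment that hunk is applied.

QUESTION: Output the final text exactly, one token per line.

Answer: naus
hhilr
jaw
zde
rkg
ktf
eqyy
goj
wxo
thhfc

Derivation:
Hunk 1: at line 6 remove [vtsz] add [goj,wxo] -> 9 lines: naus hhilr jaw zde ayqsj wykcf goj wxo thhfc
Hunk 2: at line 4 remove [wykcf] add [ddv,eqyy] -> 10 lines: naus hhilr jaw zde ayqsj ddv eqyy goj wxo thhfc
Hunk 3: at line 4 remove [ayqsj,ddv] add [rkg,pzk,tnk] -> 11 lines: naus hhilr jaw zde rkg pzk tnk eqyy goj wxo thhfc
Hunk 4: at line 5 remove [pzk,tnk] add [ktf] -> 10 lines: naus hhilr jaw zde rkg ktf eqyy goj wxo thhfc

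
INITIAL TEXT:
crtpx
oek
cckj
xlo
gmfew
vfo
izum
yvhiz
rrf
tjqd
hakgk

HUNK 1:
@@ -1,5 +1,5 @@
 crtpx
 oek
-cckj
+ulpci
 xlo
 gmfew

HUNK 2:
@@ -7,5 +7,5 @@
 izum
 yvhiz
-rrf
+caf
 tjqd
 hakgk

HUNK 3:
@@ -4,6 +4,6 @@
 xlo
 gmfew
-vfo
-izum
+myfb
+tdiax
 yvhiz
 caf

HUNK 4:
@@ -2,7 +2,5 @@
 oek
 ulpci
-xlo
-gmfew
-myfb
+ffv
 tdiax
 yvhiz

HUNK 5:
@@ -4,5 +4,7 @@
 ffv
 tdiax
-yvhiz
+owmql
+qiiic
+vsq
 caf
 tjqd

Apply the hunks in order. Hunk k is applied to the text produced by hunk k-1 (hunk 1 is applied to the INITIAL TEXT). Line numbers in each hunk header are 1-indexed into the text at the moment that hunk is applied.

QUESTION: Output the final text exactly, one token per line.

Hunk 1: at line 1 remove [cckj] add [ulpci] -> 11 lines: crtpx oek ulpci xlo gmfew vfo izum yvhiz rrf tjqd hakgk
Hunk 2: at line 7 remove [rrf] add [caf] -> 11 lines: crtpx oek ulpci xlo gmfew vfo izum yvhiz caf tjqd hakgk
Hunk 3: at line 4 remove [vfo,izum] add [myfb,tdiax] -> 11 lines: crtpx oek ulpci xlo gmfew myfb tdiax yvhiz caf tjqd hakgk
Hunk 4: at line 2 remove [xlo,gmfew,myfb] add [ffv] -> 9 lines: crtpx oek ulpci ffv tdiax yvhiz caf tjqd hakgk
Hunk 5: at line 4 remove [yvhiz] add [owmql,qiiic,vsq] -> 11 lines: crtpx oek ulpci ffv tdiax owmql qiiic vsq caf tjqd hakgk

Answer: crtpx
oek
ulpci
ffv
tdiax
owmql
qiiic
vsq
caf
tjqd
hakgk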